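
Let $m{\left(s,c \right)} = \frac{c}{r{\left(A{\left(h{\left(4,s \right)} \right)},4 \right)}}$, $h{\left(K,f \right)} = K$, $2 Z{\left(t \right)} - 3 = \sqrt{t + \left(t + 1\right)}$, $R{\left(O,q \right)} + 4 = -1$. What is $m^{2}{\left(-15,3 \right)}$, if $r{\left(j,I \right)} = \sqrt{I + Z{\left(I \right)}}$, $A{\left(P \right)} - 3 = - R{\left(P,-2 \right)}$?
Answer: $\frac{9}{7} \approx 1.2857$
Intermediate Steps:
$R{\left(O,q \right)} = -5$ ($R{\left(O,q \right)} = -4 - 1 = -5$)
$Z{\left(t \right)} = \frac{3}{2} + \frac{\sqrt{1 + 2 t}}{2}$ ($Z{\left(t \right)} = \frac{3}{2} + \frac{\sqrt{t + \left(t + 1\right)}}{2} = \frac{3}{2} + \frac{\sqrt{t + \left(1 + t\right)}}{2} = \frac{3}{2} + \frac{\sqrt{1 + 2 t}}{2}$)
$A{\left(P \right)} = 8$ ($A{\left(P \right)} = 3 - -5 = 3 + 5 = 8$)
$r{\left(j,I \right)} = \sqrt{\frac{3}{2} + I + \frac{\sqrt{1 + 2 I}}{2}}$ ($r{\left(j,I \right)} = \sqrt{I + \left(\frac{3}{2} + \frac{\sqrt{1 + 2 I}}{2}\right)} = \sqrt{\frac{3}{2} + I + \frac{\sqrt{1 + 2 I}}{2}}$)
$m{\left(s,c \right)} = \frac{c \sqrt{7}}{7}$ ($m{\left(s,c \right)} = \frac{c}{\frac{1}{2} \sqrt{6 + 2 \sqrt{1 + 2 \cdot 4} + 4 \cdot 4}} = \frac{c}{\frac{1}{2} \sqrt{6 + 2 \sqrt{1 + 8} + 16}} = \frac{c}{\frac{1}{2} \sqrt{6 + 2 \sqrt{9} + 16}} = \frac{c}{\frac{1}{2} \sqrt{6 + 2 \cdot 3 + 16}} = \frac{c}{\frac{1}{2} \sqrt{6 + 6 + 16}} = \frac{c}{\frac{1}{2} \sqrt{28}} = \frac{c}{\frac{1}{2} \cdot 2 \sqrt{7}} = \frac{c}{\sqrt{7}} = c \frac{\sqrt{7}}{7} = \frac{c \sqrt{7}}{7}$)
$m^{2}{\left(-15,3 \right)} = \left(\frac{1}{7} \cdot 3 \sqrt{7}\right)^{2} = \left(\frac{3 \sqrt{7}}{7}\right)^{2} = \frac{9}{7}$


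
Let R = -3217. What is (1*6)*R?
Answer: -19302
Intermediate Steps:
(1*6)*R = (1*6)*(-3217) = 6*(-3217) = -19302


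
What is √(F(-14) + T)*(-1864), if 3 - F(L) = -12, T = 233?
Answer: -3728*√62 ≈ -29354.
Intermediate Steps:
F(L) = 15 (F(L) = 3 - 1*(-12) = 3 + 12 = 15)
√(F(-14) + T)*(-1864) = √(15 + 233)*(-1864) = √248*(-1864) = (2*√62)*(-1864) = -3728*√62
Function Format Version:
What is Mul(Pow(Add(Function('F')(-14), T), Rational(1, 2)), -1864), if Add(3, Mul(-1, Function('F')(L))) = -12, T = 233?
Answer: Mul(-3728, Pow(62, Rational(1, 2))) ≈ -29354.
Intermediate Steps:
Function('F')(L) = 15 (Function('F')(L) = Add(3, Mul(-1, -12)) = Add(3, 12) = 15)
Mul(Pow(Add(Function('F')(-14), T), Rational(1, 2)), -1864) = Mul(Pow(Add(15, 233), Rational(1, 2)), -1864) = Mul(Pow(248, Rational(1, 2)), -1864) = Mul(Mul(2, Pow(62, Rational(1, 2))), -1864) = Mul(-3728, Pow(62, Rational(1, 2)))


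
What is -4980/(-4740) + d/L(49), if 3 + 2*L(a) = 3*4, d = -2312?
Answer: -364549/711 ≈ -512.73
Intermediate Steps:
L(a) = 9/2 (L(a) = -3/2 + (3*4)/2 = -3/2 + (½)*12 = -3/2 + 6 = 9/2)
-4980/(-4740) + d/L(49) = -4980/(-4740) - 2312/9/2 = -4980*(-1/4740) - 2312*2/9 = 83/79 - 4624/9 = -364549/711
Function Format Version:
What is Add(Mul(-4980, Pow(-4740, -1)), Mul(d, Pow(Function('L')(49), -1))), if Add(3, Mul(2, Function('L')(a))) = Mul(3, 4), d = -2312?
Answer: Rational(-364549, 711) ≈ -512.73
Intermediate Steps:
Function('L')(a) = Rational(9, 2) (Function('L')(a) = Add(Rational(-3, 2), Mul(Rational(1, 2), Mul(3, 4))) = Add(Rational(-3, 2), Mul(Rational(1, 2), 12)) = Add(Rational(-3, 2), 6) = Rational(9, 2))
Add(Mul(-4980, Pow(-4740, -1)), Mul(d, Pow(Function('L')(49), -1))) = Add(Mul(-4980, Pow(-4740, -1)), Mul(-2312, Pow(Rational(9, 2), -1))) = Add(Mul(-4980, Rational(-1, 4740)), Mul(-2312, Rational(2, 9))) = Add(Rational(83, 79), Rational(-4624, 9)) = Rational(-364549, 711)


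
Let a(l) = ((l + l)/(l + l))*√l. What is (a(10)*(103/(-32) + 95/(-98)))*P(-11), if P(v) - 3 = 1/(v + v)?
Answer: -38805*√10/3136 ≈ -39.130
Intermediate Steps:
P(v) = 3 + 1/(2*v) (P(v) = 3 + 1/(v + v) = 3 + 1/(2*v))
a(l) = √l (a(l) = ((2*l)/((2*l)))*√l = ((2*l)*(1/(2*l)))*√l = 1*√l = √l)
(a(10)*(103/(-32) + 95/(-98)))*P(-11) = (√10*(103/(-32) + 95/(-98)))*(3 + (½)/(-11)) = (√10*(103*(-1/32) + 95*(-1/98)))*(3 + (½)*(-1/11)) = (√10*(-103/32 - 95/98))*(3 - 1/22) = (√10*(-6567/1568))*(65/22) = -6567*√10/1568*(65/22) = -38805*√10/3136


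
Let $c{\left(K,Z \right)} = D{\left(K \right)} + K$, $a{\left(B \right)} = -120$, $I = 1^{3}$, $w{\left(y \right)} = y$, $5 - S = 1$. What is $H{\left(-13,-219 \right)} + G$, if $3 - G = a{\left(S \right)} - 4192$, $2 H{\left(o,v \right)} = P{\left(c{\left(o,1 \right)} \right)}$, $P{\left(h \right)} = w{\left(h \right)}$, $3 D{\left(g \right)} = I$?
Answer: $\frac{12926}{3} \approx 4308.7$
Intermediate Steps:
$S = 4$ ($S = 5 - 1 = 4$)
$I = 1$
$D{\left(g \right)} = \frac{1}{3}$ ($D{\left(g \right)} = \frac{1}{3} \cdot 1 = \frac{1}{3}$)
$c{\left(K,Z \right)} = \frac{1}{3} + K$
$P{\left(h \right)} = h$
$H{\left(o,v \right)} = \frac{1}{6} + \frac{o}{2}$ ($H{\left(o,v \right)} = \frac{\frac{1}{3} + o}{2} = \frac{1}{6} + \frac{o}{2}$)
$G = 4315$ ($G = 3 - \left(-120 - 4192\right) = 3 - -4312 = 3 + 4312 = 4315$)
$H{\left(-13,-219 \right)} + G = \left(\frac{1}{6} + \frac{1}{2} \left(-13\right)\right) + 4315 = \left(\frac{1}{6} - \frac{13}{2}\right) + 4315 = - \frac{19}{3} + 4315 = \frac{12926}{3}$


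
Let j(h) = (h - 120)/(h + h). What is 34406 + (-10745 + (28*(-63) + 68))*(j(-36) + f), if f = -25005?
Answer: 622189311/2 ≈ 3.1109e+8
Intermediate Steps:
j(h) = (-120 + h)/(2*h) (j(h) = (-120 + h)/((2*h)) = (-120 + h)*(1/(2*h)) = (-120 + h)/(2*h))
34406 + (-10745 + (28*(-63) + 68))*(j(-36) + f) = 34406 + (-10745 + (28*(-63) + 68))*((½)*(-120 - 36)/(-36) - 25005) = 34406 + (-10745 + (-1764 + 68))*((½)*(-1/36)*(-156) - 25005) = 34406 + (-10745 - 1696)*(13/6 - 25005) = 34406 - 12441*(-150017/6) = 34406 + 622120499/2 = 622189311/2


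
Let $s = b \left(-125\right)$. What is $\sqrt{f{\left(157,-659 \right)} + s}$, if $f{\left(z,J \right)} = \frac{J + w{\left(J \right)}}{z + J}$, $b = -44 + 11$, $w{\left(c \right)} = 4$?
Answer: $\frac{\sqrt{1039845310}}{502} \approx 64.236$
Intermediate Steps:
$b = -33$
$f{\left(z,J \right)} = \frac{4 + J}{J + z}$ ($f{\left(z,J \right)} = \frac{J + 4}{z + J} = \frac{4 + J}{J + z}$)
$s = 4125$ ($s = \left(-33\right) \left(-125\right) = 4125$)
$\sqrt{f{\left(157,-659 \right)} + s} = \sqrt{\frac{4 - 659}{-659 + 157} + 4125} = \sqrt{\frac{1}{-502} \left(-655\right) + 4125} = \sqrt{\left(- \frac{1}{502}\right) \left(-655\right) + 4125} = \sqrt{\frac{655}{502} + 4125} = \sqrt{\frac{2071405}{502}} = \frac{\sqrt{1039845310}}{502}$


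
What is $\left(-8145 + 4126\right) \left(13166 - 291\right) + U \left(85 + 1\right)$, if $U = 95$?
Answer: $-51736455$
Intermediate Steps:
$\left(-8145 + 4126\right) \left(13166 - 291\right) + U \left(85 + 1\right) = \left(-8145 + 4126\right) \left(13166 - 291\right) + 95 \left(85 + 1\right) = \left(-4019\right) 12875 + 95 \cdot 86 = -51744625 + 8170 = -51736455$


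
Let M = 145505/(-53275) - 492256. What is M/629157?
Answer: -1748338927/2234555945 ≈ -0.78241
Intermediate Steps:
M = -5245016781/10655 (M = 145505*(-1/53275) - 492256 = -29101/10655 - 492256 = -5245016781/10655 ≈ -4.9226e+5)
M/629157 = -5245016781/10655/629157 = -5245016781/10655*1/629157 = -1748338927/2234555945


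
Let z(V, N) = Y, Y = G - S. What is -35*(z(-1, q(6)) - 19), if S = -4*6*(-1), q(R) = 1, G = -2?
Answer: 1575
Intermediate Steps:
S = 24 (S = -24*(-1) = 24)
Y = -26 (Y = -2 - 1*24 = -2 - 24 = -26)
z(V, N) = -26
-35*(z(-1, q(6)) - 19) = -35*(-26 - 19) = -35*(-45) = 1575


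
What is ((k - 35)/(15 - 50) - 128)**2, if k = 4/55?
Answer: 59769981441/3705625 ≈ 16130.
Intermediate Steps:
k = 4/55 (k = 4*(1/55) = 4/55 ≈ 0.072727)
((k - 35)/(15 - 50) - 128)**2 = ((4/55 - 35)/(15 - 50) - 128)**2 = (-1921/55/(-35) - 128)**2 = (-1921/55*(-1/35) - 128)**2 = (1921/1925 - 128)**2 = (-244479/1925)**2 = 59769981441/3705625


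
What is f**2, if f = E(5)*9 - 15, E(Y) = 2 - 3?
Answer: 576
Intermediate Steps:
E(Y) = -1
f = -24 (f = -1*9 - 15 = -9 - 15 = -24)
f**2 = (-24)**2 = 576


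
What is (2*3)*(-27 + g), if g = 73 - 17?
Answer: 174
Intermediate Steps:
g = 56
(2*3)*(-27 + g) = (2*3)*(-27 + 56) = 6*29 = 174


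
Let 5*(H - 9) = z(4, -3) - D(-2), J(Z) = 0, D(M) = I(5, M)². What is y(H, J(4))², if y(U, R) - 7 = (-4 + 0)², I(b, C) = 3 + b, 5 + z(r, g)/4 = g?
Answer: 529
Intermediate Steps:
z(r, g) = -20 + 4*g
D(M) = 64 (D(M) = (3 + 5)² = 8² = 64)
H = -51/5 (H = 9 + ((-20 + 4*(-3)) - 1*64)/5 = 9 + ((-20 - 12) - 64)/5 = 9 + (-32 - 64)/5 = 9 + (⅕)*(-96) = 9 - 96/5 = -51/5 ≈ -10.200)
y(U, R) = 23 (y(U, R) = 7 + (-4 + 0)² = 7 + (-4)² = 7 + 16 = 23)
y(H, J(4))² = 23² = 529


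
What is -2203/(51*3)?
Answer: -2203/153 ≈ -14.399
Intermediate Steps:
-2203/(51*3) = -2203/153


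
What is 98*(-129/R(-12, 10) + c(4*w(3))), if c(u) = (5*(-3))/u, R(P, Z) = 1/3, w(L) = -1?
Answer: -75117/2 ≈ -37559.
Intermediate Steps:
R(P, Z) = ⅓
c(u) = -15/u
98*(-129/R(-12, 10) + c(4*w(3))) = 98*(-129/⅓ - 15/(4*(-1))) = 98*(-129*3 - 15/(-4)) = 98*(-387 - 15*(-¼)) = 98*(-387 + 15/4) = 98*(-1533/4) = -75117/2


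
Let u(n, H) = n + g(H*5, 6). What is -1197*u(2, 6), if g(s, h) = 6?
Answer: -9576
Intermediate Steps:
u(n, H) = 6 + n (u(n, H) = n + 6 = 6 + n)
-1197*u(2, 6) = -1197*(6 + 2) = -1197*8 = -9576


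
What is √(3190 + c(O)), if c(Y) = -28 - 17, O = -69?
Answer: √3145 ≈ 56.080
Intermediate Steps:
c(Y) = -45
√(3190 + c(O)) = √(3190 - 45) = √3145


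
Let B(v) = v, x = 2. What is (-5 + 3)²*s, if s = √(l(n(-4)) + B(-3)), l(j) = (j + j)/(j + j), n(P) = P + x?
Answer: 4*I*√2 ≈ 5.6569*I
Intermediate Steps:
n(P) = 2 + P (n(P) = P + 2 = 2 + P)
l(j) = 1 (l(j) = (2*j)/((2*j)) = (2*j)*(1/(2*j)) = 1)
s = I*√2 (s = √(1 - 3) = √(-2) = I*√2 ≈ 1.4142*I)
(-5 + 3)²*s = (-5 + 3)²*(I*√2) = (-2)²*(I*√2) = 4*(I*√2) = 4*I*√2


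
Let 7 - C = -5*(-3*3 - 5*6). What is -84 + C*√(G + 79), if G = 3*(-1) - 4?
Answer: -84 - 1128*√2 ≈ -1679.2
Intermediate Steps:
G = -7 (G = -3 - 4 = -7)
C = -188 (C = 7 - (-5)*(-3*3 - 5*6) = 7 - (-5)*(-9 - 30) = 7 - (-5)*(-39) = 7 - 1*195 = 7 - 195 = -188)
-84 + C*√(G + 79) = -84 - 188*√(-7 + 79) = -84 - 1128*√2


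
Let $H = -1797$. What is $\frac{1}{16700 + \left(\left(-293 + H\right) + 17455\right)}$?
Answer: $\frac{1}{32065} \approx 3.1187 \cdot 10^{-5}$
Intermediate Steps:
$\frac{1}{16700 + \left(\left(-293 + H\right) + 17455\right)} = \frac{1}{16700 + \left(\left(-293 - 1797\right) + 17455\right)} = \frac{1}{16700 + \left(-2090 + 17455\right)} = \frac{1}{16700 + 15365} = \frac{1}{32065}$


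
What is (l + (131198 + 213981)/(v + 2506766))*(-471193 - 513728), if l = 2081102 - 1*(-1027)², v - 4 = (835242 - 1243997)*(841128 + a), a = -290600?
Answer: -227480549477489415832851/225028565870 ≈ -1.0109e+12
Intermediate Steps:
v = -225031072636 (v = 4 + (835242 - 1243997)*(841128 - 290600) = 4 - 408755*550528 = 4 - 225031072640 = -225031072636)
l = 1026373 (l = 2081102 - 1*1054729 = 2081102 - 1054729 = 1026373)
(l + (131198 + 213981)/(v + 2506766))*(-471193 - 513728) = (1026373 + (131198 + 213981)/(-225031072636 + 2506766))*(-471193 - 513728) = (1026373 + 345179/(-225028565870))*(-984921) = (1026373 + 345179*(-1/225028565870))*(-984921) = (1026373 - 345179/225028565870)*(-984921) = (230963244237344331/225028565870)*(-984921) = -227480549477489415832851/225028565870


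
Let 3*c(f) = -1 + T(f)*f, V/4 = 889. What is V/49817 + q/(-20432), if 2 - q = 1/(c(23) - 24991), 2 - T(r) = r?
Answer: 5474900047555/76804733251408 ≈ 0.071283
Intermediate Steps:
V = 3556 (V = 4*889 = 3556)
T(r) = 2 - r
c(f) = -1/3 + f*(2 - f)/3 (c(f) = (-1 + (2 - f)*f)/3 = (-1 + f*(2 - f))/3 = -1/3 + f*(2 - f)/3)
q = 150917/75457 (q = 2 - 1/((-1/3 - 1/3*23*(-2 + 23)) - 24991) = 2 - 1/((-1/3 - 1/3*23*21) - 24991) = 2 - 1/((-1/3 - 161) - 24991) = 2 - 1/(-484/3 - 24991) = 2 - 1/(-75457/3) = 2 - 1*(-3/75457) = 2 + 3/75457 = 150917/75457 ≈ 2.0000)
V/49817 + q/(-20432) = 3556/49817 + (150917/75457)/(-20432) = 3556*(1/49817) + (150917/75457)*(-1/20432) = 3556/49817 - 150917/1541737424 = 5474900047555/76804733251408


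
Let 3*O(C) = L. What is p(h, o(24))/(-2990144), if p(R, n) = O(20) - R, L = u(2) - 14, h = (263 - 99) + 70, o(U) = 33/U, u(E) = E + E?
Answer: 89/1121304 ≈ 7.9372e-5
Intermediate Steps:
u(E) = 2*E
h = 234 (h = 164 + 70 = 234)
L = -10 (L = 2*2 - 14 = 4 - 14 = -10)
O(C) = -10/3 (O(C) = (1/3)*(-10) = -10/3)
p(R, n) = -10/3 - R
p(h, o(24))/(-2990144) = (-10/3 - 1*234)/(-2990144) = (-10/3 - 234)*(-1/2990144) = -712/3*(-1/2990144) = 89/1121304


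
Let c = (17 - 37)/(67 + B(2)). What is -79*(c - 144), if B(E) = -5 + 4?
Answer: 376198/33 ≈ 11400.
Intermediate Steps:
B(E) = -1
c = -10/33 (c = (17 - 37)/(67 - 1) = -20/66 = -20*1/66 = -10/33 ≈ -0.30303)
-79*(c - 144) = -79*(-10/33 - 144) = -79*(-4762/33) = 376198/33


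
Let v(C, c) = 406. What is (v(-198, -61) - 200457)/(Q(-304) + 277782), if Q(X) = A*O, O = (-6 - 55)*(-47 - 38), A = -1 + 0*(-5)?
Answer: -200051/272597 ≈ -0.73387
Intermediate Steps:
A = -1 (A = -1 + 0 = -1)
O = 5185 (O = -61*(-85) = 5185)
Q(X) = -5185 (Q(X) = -1*5185 = -5185)
(v(-198, -61) - 200457)/(Q(-304) + 277782) = (406 - 200457)/(-5185 + 277782) = -200051/272597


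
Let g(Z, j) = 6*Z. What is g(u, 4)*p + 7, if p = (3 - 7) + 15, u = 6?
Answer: 403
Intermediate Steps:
p = 11 (p = -4 + 15 = 11)
g(u, 4)*p + 7 = (6*6)*11 + 7 = 36*11 + 7 = 396 + 7 = 403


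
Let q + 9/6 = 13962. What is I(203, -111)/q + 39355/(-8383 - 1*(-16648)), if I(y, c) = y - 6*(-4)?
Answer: 323813/67773 ≈ 4.7779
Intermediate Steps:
q = 27921/2 (q = -3/2 + 13962 = 27921/2 ≈ 13961.)
I(y, c) = 24 + y (I(y, c) = y + 24 = 24 + y)
I(203, -111)/q + 39355/(-8383 - 1*(-16648)) = (24 + 203)/(27921/2) + 39355/(-8383 - 1*(-16648)) = 227*(2/27921) + 39355/(-8383 + 16648) = 2/123 + 39355/8265 = 2/123 + 39355*(1/8265) = 2/123 + 7871/1653 = 323813/67773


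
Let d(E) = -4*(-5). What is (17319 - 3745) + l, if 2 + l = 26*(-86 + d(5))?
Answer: 11856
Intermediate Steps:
d(E) = 20
l = -1718 (l = -2 + 26*(-86 + 20) = -2 + 26*(-66) = -2 - 1716 = -1718)
(17319 - 3745) + l = (17319 - 3745) - 1718 = 13574 - 1718 = 11856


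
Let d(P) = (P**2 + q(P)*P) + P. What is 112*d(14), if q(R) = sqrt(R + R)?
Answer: 23520 + 3136*sqrt(7) ≈ 31817.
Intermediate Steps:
q(R) = sqrt(2)*sqrt(R) (q(R) = sqrt(2*R) = sqrt(2)*sqrt(R))
d(P) = P + P**2 + sqrt(2)*P**(3/2) (d(P) = (P**2 + (sqrt(2)*sqrt(P))*P) + P = (P**2 + sqrt(2)*P**(3/2)) + P = P + P**2 + sqrt(2)*P**(3/2))
112*d(14) = 112*(14*(1 + 14 + sqrt(2)*sqrt(14))) = 112*(14*(1 + 14 + 2*sqrt(7))) = 112*(14*(15 + 2*sqrt(7))) = 112*(210 + 28*sqrt(7)) = 23520 + 3136*sqrt(7)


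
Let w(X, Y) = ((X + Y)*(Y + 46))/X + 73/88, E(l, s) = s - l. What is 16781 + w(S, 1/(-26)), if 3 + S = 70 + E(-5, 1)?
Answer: 18269166067/1085656 ≈ 16828.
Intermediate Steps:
S = 73 (S = -3 + (70 + (1 - 1*(-5))) = -3 + (70 + (1 + 5)) = -3 + (70 + 6) = -3 + 76 = 73)
w(X, Y) = 73/88 + (46 + Y)*(X + Y)/X (w(X, Y) = ((X + Y)*(46 + Y))/X + 73*(1/88) = ((46 + Y)*(X + Y))/X + 73/88 = (46 + Y)*(X + Y)/X + 73/88 = 73/88 + (46 + Y)*(X + Y)/X)
16781 + w(S, 1/(-26)) = 16781 + (4121/88 + 1/(-26) + (1/(-26))²/73 + 46/(-26*73)) = 16781 + (4121/88 - 1/26 + (-1/26)²/73 + 46*(-1/26)*(1/73)) = 16781 + (4121/88 - 1/26 + (1/73)*(1/676) - 23/949) = 16781 + (4121/88 - 1/26 + 1/49348 - 23/949) = 16781 + 50772731/1085656 = 18269166067/1085656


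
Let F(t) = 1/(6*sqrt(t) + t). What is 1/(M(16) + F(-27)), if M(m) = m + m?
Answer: 54405/1740097 + 18*I*sqrt(3)/1740097 ≈ 0.031265 + 1.7917e-5*I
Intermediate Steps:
M(m) = 2*m
F(t) = 1/(t + 6*sqrt(t))
1/(M(16) + F(-27)) = 1/(2*16 + 1/(-27 + 6*sqrt(-27))) = 1/(32 + 1/(-27 + 6*(3*I*sqrt(3)))) = 1/(32 + 1/(-27 + 18*I*sqrt(3)))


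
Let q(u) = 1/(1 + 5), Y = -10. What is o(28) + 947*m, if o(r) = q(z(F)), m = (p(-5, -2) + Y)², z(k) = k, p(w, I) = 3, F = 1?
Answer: 278419/6 ≈ 46403.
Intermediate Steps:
q(u) = ⅙ (q(u) = 1/6 = ⅙)
m = 49 (m = (3 - 10)² = (-7)² = 49)
o(r) = ⅙
o(28) + 947*m = ⅙ + 947*49 = ⅙ + 46403 = 278419/6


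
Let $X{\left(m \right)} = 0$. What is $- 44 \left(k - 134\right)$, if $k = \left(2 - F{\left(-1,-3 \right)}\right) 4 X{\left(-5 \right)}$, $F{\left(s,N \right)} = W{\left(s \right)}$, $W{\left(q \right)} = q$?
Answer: $5896$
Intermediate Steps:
$F{\left(s,N \right)} = s$
$k = 0$ ($k = \left(2 - -1\right) 4 \cdot 0 = \left(2 + 1\right) 4 \cdot 0 = 3 \cdot 4 \cdot 0 = 12 \cdot 0 = 0$)
$- 44 \left(k - 134\right) = - 44 \left(0 - 134\right) = \left(-44\right) \left(-134\right) = 5896$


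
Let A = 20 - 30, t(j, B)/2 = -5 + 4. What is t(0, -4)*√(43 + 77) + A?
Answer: -10 - 4*√30 ≈ -31.909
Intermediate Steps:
t(j, B) = -2 (t(j, B) = 2*(-5 + 4) = 2*(-1) = -2)
A = -10
t(0, -4)*√(43 + 77) + A = -2*√(43 + 77) - 10 = -4*√30 - 10 = -10 - 4*√30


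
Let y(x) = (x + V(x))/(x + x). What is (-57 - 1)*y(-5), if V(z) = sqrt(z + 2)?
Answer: -29 + 29*I*sqrt(3)/5 ≈ -29.0 + 10.046*I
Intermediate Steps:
V(z) = sqrt(2 + z)
y(x) = (x + sqrt(2 + x))/(2*x) (y(x) = (x + sqrt(2 + x))/(x + x) = (x + sqrt(2 + x))/((2*x)) = (x + sqrt(2 + x))*(1/(2*x)) = (x + sqrt(2 + x))/(2*x))
(-57 - 1)*y(-5) = (-57 - 1)*((1/2)*(-5 + sqrt(2 - 5))/(-5)) = -29*(-1)*(-5 + sqrt(-3))/5 = -29*(-1)*(-5 + I*sqrt(3))/5 = -58*(1/2 - I*sqrt(3)/10) = -29 + 29*I*sqrt(3)/5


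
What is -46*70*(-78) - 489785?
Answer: -238625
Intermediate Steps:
-46*70*(-78) - 489785 = -3220*(-78) - 489785 = 251160 - 489785 = -238625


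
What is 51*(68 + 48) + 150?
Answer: 6066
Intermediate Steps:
51*(68 + 48) + 150 = 51*116 + 150 = 5916 + 150 = 6066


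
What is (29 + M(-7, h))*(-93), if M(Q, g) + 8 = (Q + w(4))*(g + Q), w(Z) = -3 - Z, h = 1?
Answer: -9765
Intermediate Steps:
M(Q, g) = -8 + (-7 + Q)*(Q + g) (M(Q, g) = -8 + (Q + (-3 - 1*4))*(g + Q) = -8 + (Q + (-3 - 4))*(Q + g) = -8 + (Q - 7)*(Q + g) = -8 + (-7 + Q)*(Q + g))
(29 + M(-7, h))*(-93) = (29 + (-8 + (-7)² - 7*(-7) - 7*1 - 7*1))*(-93) = (29 + (-8 + 49 + 49 - 7 - 7))*(-93) = (29 + 76)*(-93) = 105*(-93) = -9765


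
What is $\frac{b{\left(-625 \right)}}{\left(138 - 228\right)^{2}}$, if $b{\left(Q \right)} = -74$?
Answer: $- \frac{37}{4050} \approx -0.0091358$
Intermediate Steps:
$\frac{b{\left(-625 \right)}}{\left(138 - 228\right)^{2}} = - \frac{74}{\left(138 - 228\right)^{2}} = - \frac{74}{\left(-90\right)^{2}} = - \frac{74}{8100} = \left(-74\right) \frac{1}{8100} = - \frac{37}{4050}$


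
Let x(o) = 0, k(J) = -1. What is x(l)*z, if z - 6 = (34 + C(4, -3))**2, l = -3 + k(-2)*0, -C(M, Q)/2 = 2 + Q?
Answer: 0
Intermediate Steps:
C(M, Q) = -4 - 2*Q (C(M, Q) = -2*(2 + Q) = -4 - 2*Q)
l = -3 (l = -3 - 1*0 = -3 + 0 = -3)
z = 1302 (z = 6 + (34 + (-4 - 2*(-3)))**2 = 6 + (34 + (-4 + 6))**2 = 6 + (34 + 2)**2 = 6 + 36**2 = 6 + 1296 = 1302)
x(l)*z = 0*1302 = 0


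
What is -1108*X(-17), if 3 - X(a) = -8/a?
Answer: -47644/17 ≈ -2802.6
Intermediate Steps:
X(a) = 3 + 8/a (X(a) = 3 - (-8)/a = 3 + 8/a)
-1108*X(-17) = -1108*(3 + 8/(-17)) = -1108*(3 + 8*(-1/17)) = -1108*(3 - 8/17) = -1108*43/17 = -47644/17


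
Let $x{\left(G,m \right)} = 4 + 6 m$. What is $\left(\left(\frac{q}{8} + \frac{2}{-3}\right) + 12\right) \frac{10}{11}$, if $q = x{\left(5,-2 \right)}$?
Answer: $\frac{310}{33} \approx 9.3939$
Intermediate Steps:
$q = -8$ ($q = 4 + 6 \left(-2\right) = 4 - 12 = -8$)
$\left(\left(\frac{q}{8} + \frac{2}{-3}\right) + 12\right) \frac{10}{11} = \left(\left(- \frac{8}{8} + \frac{2}{-3}\right) + 12\right) \frac{10}{11} = \left(\left(\left(-8\right) \frac{1}{8} + 2 \left(- \frac{1}{3}\right)\right) + 12\right) 10 \cdot \frac{1}{11} = \left(\left(-1 - \frac{2}{3}\right) + 12\right) \frac{10}{11} = \left(- \frac{5}{3} + 12\right) \frac{10}{11} = \frac{31}{3} \cdot \frac{10}{11} = \frac{310}{33}$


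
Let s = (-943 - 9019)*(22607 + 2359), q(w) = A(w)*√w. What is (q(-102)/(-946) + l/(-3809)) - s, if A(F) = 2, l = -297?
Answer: 947341311525/3809 - I*√102/473 ≈ 2.4871e+8 - 0.021352*I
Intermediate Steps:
q(w) = 2*√w
s = -248711292 (s = -9962*24966 = -248711292)
(q(-102)/(-946) + l/(-3809)) - s = ((2*√(-102))/(-946) - 297/(-3809)) - 1*(-248711292) = ((2*(I*√102))*(-1/946) - 297*(-1/3809)) + 248711292 = ((2*I*√102)*(-1/946) + 297/3809) + 248711292 = (-I*√102/473 + 297/3809) + 248711292 = (297/3809 - I*√102/473) + 248711292 = 947341311525/3809 - I*√102/473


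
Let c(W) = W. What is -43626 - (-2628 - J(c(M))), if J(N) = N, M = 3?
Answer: -40995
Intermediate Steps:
-43626 - (-2628 - J(c(M))) = -43626 - (-2628 - 1*3) = -43626 - (-2628 - 3) = -43626 - 1*(-2631) = -43626 + 2631 = -40995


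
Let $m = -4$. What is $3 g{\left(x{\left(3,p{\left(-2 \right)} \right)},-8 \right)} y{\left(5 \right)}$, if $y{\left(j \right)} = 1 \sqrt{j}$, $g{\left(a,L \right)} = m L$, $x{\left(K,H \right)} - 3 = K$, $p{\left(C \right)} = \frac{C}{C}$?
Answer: $96 \sqrt{5} \approx 214.66$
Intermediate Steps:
$p{\left(C \right)} = 1$
$x{\left(K,H \right)} = 3 + K$
$g{\left(a,L \right)} = - 4 L$
$y{\left(j \right)} = \sqrt{j}$
$3 g{\left(x{\left(3,p{\left(-2 \right)} \right)},-8 \right)} y{\left(5 \right)} = 3 \left(\left(-4\right) \left(-8\right)\right) \sqrt{5} = 3 \cdot 32 \sqrt{5} = 96 \sqrt{5}$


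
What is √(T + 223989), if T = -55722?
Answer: √168267 ≈ 410.20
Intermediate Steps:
√(T + 223989) = √(-55722 + 223989) = √168267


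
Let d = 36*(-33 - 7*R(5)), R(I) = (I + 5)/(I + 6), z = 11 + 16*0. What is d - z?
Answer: -15709/11 ≈ -1428.1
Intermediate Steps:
z = 11 (z = 11 + 0 = 11)
R(I) = (5 + I)/(6 + I)
d = -15588/11 (d = 36*(-33 - 7*(5 + 5)/(6 + 5)) = 36*(-33 - 7*10/11) = 36*(-33 - 70/11) = 36*(-433/11) = -15588/11 ≈ -1417.1)
d - z = -15588/11 - 1*11 = -15588/11 - 11 = -15709/11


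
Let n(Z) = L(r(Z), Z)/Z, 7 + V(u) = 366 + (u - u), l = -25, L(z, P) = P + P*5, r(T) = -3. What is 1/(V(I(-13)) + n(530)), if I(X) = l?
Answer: 1/365 ≈ 0.0027397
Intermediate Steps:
L(z, P) = 6*P (L(z, P) = P + 5*P = 6*P)
I(X) = -25
V(u) = 359 (V(u) = -7 + (366 + (u - u)) = -7 + (366 + 0) = -7 + 366 = 359)
n(Z) = 6 (n(Z) = (6*Z)/Z = 6)
1/(V(I(-13)) + n(530)) = 1/(359 + 6) = 1/365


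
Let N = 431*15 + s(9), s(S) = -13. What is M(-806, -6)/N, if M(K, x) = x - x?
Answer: 0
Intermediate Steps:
M(K, x) = 0
N = 6452 (N = 431*15 - 13 = 6465 - 13 = 6452)
M(-806, -6)/N = 0/6452 = 0*(1/6452) = 0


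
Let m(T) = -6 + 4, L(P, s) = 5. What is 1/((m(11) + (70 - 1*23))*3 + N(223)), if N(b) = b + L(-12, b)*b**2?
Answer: 1/249003 ≈ 4.0160e-6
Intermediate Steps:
m(T) = -2
N(b) = b + 5*b**2
1/((m(11) + (70 - 1*23))*3 + N(223)) = 1/((-2 + (70 - 1*23))*3 + 223*(1 + 5*223)) = 1/((-2 + (70 - 23))*3 + 223*(1 + 1115)) = 1/((-2 + 47)*3 + 223*1116) = 1/(45*3 + 248868) = 1/(135 + 248868) = 1/249003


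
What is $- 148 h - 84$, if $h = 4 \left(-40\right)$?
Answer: $23596$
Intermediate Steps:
$h = -160$
$- 148 h - 84 = \left(-148\right) \left(-160\right) - 84 = 23680 - 84 = 23596$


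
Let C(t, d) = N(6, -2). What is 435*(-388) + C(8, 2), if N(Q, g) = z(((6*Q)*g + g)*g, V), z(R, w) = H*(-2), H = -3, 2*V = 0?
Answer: -168774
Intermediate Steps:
V = 0 (V = (½)*0 = 0)
z(R, w) = 6 (z(R, w) = -3*(-2) = 6)
N(Q, g) = 6
C(t, d) = 6
435*(-388) + C(8, 2) = 435*(-388) + 6 = -168780 + 6 = -168774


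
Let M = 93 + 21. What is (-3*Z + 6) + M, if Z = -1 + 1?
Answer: 120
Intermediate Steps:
Z = 0
M = 114
(-3*Z + 6) + M = (-3*0 + 6) + 114 = (0 + 6) + 114 = 6 + 114 = 120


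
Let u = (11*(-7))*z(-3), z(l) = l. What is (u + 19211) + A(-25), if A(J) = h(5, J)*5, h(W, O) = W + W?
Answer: 19492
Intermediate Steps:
h(W, O) = 2*W
A(J) = 50 (A(J) = (2*5)*5 = 10*5 = 50)
u = 231 (u = (11*(-7))*(-3) = -77*(-3) = 231)
(u + 19211) + A(-25) = (231 + 19211) + 50 = 19442 + 50 = 19492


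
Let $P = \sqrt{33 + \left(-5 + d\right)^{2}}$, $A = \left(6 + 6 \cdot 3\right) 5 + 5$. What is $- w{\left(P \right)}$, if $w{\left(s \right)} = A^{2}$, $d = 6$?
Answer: $-15625$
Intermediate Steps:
$A = 125$ ($A = \left(6 + 18\right) 5 + 5 = 24 \cdot 5 + 5 = 120 + 5 = 125$)
$P = \sqrt{34}$ ($P = \sqrt{33 + \left(-5 + 6\right)^{2}} = \sqrt{33 + 1^{2}} = \sqrt{33 + 1} = \sqrt{34} \approx 5.8309$)
$w{\left(s \right)} = 15625$ ($w{\left(s \right)} = 125^{2} = 15625$)
$- w{\left(P \right)} = \left(-1\right) 15625 = -15625$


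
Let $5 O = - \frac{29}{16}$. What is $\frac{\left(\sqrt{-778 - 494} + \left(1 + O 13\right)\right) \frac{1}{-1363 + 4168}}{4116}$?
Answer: $- \frac{3}{9329600} + \frac{i \sqrt{318}}{5772690} \approx -3.2156 \cdot 10^{-7} + 3.0891 \cdot 10^{-6} i$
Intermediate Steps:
$O = - \frac{29}{80}$ ($O = \frac{\left(-29\right) \frac{1}{16}}{5} = \frac{1}{5} \left(- \frac{29}{16}\right) = - \frac{29}{80} \approx -0.3625$)
$\frac{\left(\sqrt{-778 - 494} + \left(1 + O 13\right)\right) \frac{1}{-1363 + 4168}}{4116} = \frac{\left(\sqrt{-778 - 494} + \left(1 - \frac{377}{80}\right)\right) \frac{1}{-1363 + 4168}}{4116} = \frac{\sqrt{-1272} + \left(1 - \frac{377}{80}\right)}{2805} \cdot \frac{1}{4116} = \left(2 i \sqrt{318} - \frac{297}{80}\right) \frac{1}{2805} \cdot \frac{1}{4116} = \left(- \frac{297}{80} + 2 i \sqrt{318}\right) \frac{1}{2805} \cdot \frac{1}{4116} = \left(- \frac{9}{6800} + \frac{2 i \sqrt{318}}{2805}\right) \frac{1}{4116} = - \frac{3}{9329600} + \frac{i \sqrt{318}}{5772690}$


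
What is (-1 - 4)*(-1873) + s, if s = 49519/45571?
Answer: 426821934/45571 ≈ 9366.1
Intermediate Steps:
s = 49519/45571 (s = 49519*(1/45571) = 49519/45571 ≈ 1.0866)
(-1 - 4)*(-1873) + s = (-1 - 4)*(-1873) + 49519/45571 = -5*(-1873) + 49519/45571 = 9365 + 49519/45571 = 426821934/45571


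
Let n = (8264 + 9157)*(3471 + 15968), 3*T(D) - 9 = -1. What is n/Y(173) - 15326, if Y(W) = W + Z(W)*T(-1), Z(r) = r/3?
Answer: 3002747605/2941 ≈ 1.0210e+6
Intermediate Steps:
T(D) = 8/3 (T(D) = 3 + (1/3)*(-1) = 3 - 1/3 = 8/3)
Z(r) = r/3 (Z(r) = r*(1/3) = r/3)
Y(W) = 17*W/9 (Y(W) = W + (W/3)*(8/3) = W + 8*W/9 = 17*W/9)
n = 338646819 (n = 17421*19439 = 338646819)
n/Y(173) - 15326 = 338646819/(((17/9)*173)) - 15326 = 338646819/(2941/9) - 15326 = 338646819*(9/2941) - 15326 = 3047821371/2941 - 15326 = 3002747605/2941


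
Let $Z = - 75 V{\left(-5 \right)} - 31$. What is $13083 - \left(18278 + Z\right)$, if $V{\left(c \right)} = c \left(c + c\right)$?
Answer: $-1414$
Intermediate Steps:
$V{\left(c \right)} = 2 c^{2}$ ($V{\left(c \right)} = c 2 c = 2 c^{2}$)
$Z = -3781$ ($Z = - 75 \cdot 2 \left(-5\right)^{2} - 31 = - 75 \cdot 2 \cdot 25 - 31 = \left(-75\right) 50 - 31 = -3750 - 31 = -3781$)
$13083 - \left(18278 + Z\right) = 13083 - \left(18278 - 3781\right) = 13083 - 14497 = -1414$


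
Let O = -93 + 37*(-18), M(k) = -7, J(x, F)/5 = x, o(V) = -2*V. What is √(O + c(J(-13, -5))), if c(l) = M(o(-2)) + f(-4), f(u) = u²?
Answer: 5*I*√30 ≈ 27.386*I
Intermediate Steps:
J(x, F) = 5*x
O = -759 (O = -93 - 666 = -759)
c(l) = 9 (c(l) = -7 + (-4)² = -7 + 16 = 9)
√(O + c(J(-13, -5))) = √(-759 + 9) = √(-750) = 5*I*√30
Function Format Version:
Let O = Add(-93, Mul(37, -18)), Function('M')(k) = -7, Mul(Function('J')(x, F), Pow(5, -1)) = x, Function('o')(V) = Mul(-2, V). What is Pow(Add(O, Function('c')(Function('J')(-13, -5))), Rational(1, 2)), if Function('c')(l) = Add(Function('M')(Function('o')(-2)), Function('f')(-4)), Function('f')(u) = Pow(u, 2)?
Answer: Mul(5, I, Pow(30, Rational(1, 2))) ≈ Mul(27.386, I)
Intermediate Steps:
Function('J')(x, F) = Mul(5, x)
O = -759 (O = Add(-93, -666) = -759)
Function('c')(l) = 9 (Function('c')(l) = Add(-7, Pow(-4, 2)) = Add(-7, 16) = 9)
Pow(Add(O, Function('c')(Function('J')(-13, -5))), Rational(1, 2)) = Pow(Add(-759, 9), Rational(1, 2)) = Pow(-750, Rational(1, 2)) = Mul(5, I, Pow(30, Rational(1, 2)))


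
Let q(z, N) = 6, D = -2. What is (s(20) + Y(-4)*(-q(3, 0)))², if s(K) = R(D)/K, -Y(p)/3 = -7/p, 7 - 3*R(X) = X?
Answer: 400689/400 ≈ 1001.7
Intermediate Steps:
R(X) = 7/3 - X/3
Y(p) = 21/p (Y(p) = -(-21)/p = 21/p)
s(K) = 3/K (s(K) = (7/3 - ⅓*(-2))/K = (7/3 + ⅔)/K = 3/K)
(s(20) + Y(-4)*(-q(3, 0)))² = (3/20 + (21/(-4))*(-1*6))² = (3*(1/20) + (21*(-¼))*(-6))² = (3/20 - 21/4*(-6))² = (3/20 + 63/2)² = (633/20)² = 400689/400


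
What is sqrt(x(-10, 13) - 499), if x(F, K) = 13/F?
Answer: I*sqrt(50030)/10 ≈ 22.367*I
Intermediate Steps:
sqrt(x(-10, 13) - 499) = sqrt(13/(-10) - 499) = sqrt(13*(-1/10) - 499) = sqrt(-13/10 - 499) = sqrt(-5003/10) = I*sqrt(50030)/10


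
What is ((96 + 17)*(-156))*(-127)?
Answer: 2238756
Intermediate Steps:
((96 + 17)*(-156))*(-127) = (113*(-156))*(-127) = -17628*(-127) = 2238756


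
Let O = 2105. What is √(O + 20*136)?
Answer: 5*√193 ≈ 69.462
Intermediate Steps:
√(O + 20*136) = √(2105 + 20*136) = √(2105 + 2720) = √4825 = 5*√193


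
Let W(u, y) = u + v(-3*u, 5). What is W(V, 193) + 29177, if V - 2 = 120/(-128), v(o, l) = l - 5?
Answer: 466849/16 ≈ 29178.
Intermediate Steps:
v(o, l) = -5 + l
V = 17/16 (V = 2 + 120/(-128) = 2 + 120*(-1/128) = 2 - 15/16 = 17/16 ≈ 1.0625)
W(u, y) = u (W(u, y) = u + (-5 + 5) = u + 0 = u)
W(V, 193) + 29177 = 17/16 + 29177 = 466849/16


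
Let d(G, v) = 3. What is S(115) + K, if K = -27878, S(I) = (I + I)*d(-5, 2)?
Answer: -27188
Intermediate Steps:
S(I) = 6*I (S(I) = (I + I)*3 = (2*I)*3 = 6*I)
S(115) + K = 6*115 - 27878 = 690 - 27878 = -27188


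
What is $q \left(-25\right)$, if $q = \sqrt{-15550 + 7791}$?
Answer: $- 25 i \sqrt{7759} \approx - 2202.1 i$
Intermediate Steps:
$q = i \sqrt{7759}$ ($q = \sqrt{-7759} = i \sqrt{7759} \approx 88.085 i$)
$q \left(-25\right) = i \sqrt{7759} \left(-25\right) = - 25 i \sqrt{7759}$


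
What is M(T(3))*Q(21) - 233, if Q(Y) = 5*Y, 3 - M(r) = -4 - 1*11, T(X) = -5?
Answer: 1657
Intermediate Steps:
M(r) = 18 (M(r) = 3 - (-4 - 1*11) = 3 - (-4 - 11) = 3 - 1*(-15) = 3 + 15 = 18)
M(T(3))*Q(21) - 233 = 18*(5*21) - 233 = 18*105 - 233 = 1890 - 233 = 1657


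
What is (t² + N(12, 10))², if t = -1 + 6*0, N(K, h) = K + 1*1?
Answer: 196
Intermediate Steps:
N(K, h) = 1 + K (N(K, h) = K + 1 = 1 + K)
t = -1 (t = -1 + 0 = -1)
(t² + N(12, 10))² = ((-1)² + (1 + 12))² = (1 + 13)² = 14² = 196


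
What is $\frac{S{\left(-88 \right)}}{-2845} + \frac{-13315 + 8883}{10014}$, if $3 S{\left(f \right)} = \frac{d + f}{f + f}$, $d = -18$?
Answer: $- \frac{554886217}{1253552520} \approx -0.44265$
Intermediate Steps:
$S{\left(f \right)} = \frac{-18 + f}{6 f}$ ($S{\left(f \right)} = \frac{\left(-18 + f\right) \frac{1}{f + f}}{3} = \frac{\left(-18 + f\right) \frac{1}{2 f}}{3} = \frac{\frac{1}{2} \frac{1}{f} \left(-18 + f\right)}{3} = \frac{-18 + f}{6 f}$)
$\frac{S{\left(-88 \right)}}{-2845} + \frac{-13315 + 8883}{10014} = \frac{\frac{1}{6} \frac{1}{-88} \left(-18 - 88\right)}{-2845} + \frac{-13315 + 8883}{10014} = \frac{1}{6} \left(- \frac{1}{88}\right) \left(-106\right) \left(- \frac{1}{2845}\right) - \frac{2216}{5007} = \frac{53}{264} \left(- \frac{1}{2845}\right) - \frac{2216}{5007} = - \frac{53}{751080} - \frac{2216}{5007} = - \frac{554886217}{1253552520}$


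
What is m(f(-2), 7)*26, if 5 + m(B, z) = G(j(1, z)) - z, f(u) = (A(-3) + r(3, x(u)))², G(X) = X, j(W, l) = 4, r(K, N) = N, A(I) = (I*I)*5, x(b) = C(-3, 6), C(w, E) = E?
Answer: -208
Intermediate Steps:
x(b) = 6
A(I) = 5*I² (A(I) = I²*5 = 5*I²)
f(u) = 2601 (f(u) = (5*(-3)² + 6)² = (5*9 + 6)² = (45 + 6)² = 51² = 2601)
m(B, z) = -1 - z (m(B, z) = -5 + (4 - z) = -1 - z)
m(f(-2), 7)*26 = (-1 - 1*7)*26 = (-1 - 7)*26 = -8*26 = -208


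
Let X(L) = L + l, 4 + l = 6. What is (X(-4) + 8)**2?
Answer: 36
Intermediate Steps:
l = 2 (l = -4 + 6 = 2)
X(L) = 2 + L (X(L) = L + 2 = 2 + L)
(X(-4) + 8)**2 = ((2 - 4) + 8)**2 = (-2 + 8)**2 = 6**2 = 36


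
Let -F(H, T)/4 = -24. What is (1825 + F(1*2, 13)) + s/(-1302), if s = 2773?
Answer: 2498369/1302 ≈ 1918.9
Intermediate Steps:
F(H, T) = 96 (F(H, T) = -4*(-24) = 96)
(1825 + F(1*2, 13)) + s/(-1302) = (1825 + 96) + 2773/(-1302) = 1921 + 2773*(-1/1302) = 1921 - 2773/1302 = 2498369/1302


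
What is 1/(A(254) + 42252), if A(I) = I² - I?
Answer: 1/106514 ≈ 9.3884e-6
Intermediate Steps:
1/(A(254) + 42252) = 1/(254*(-1 + 254) + 42252) = 1/(254*253 + 42252) = 1/(64262 + 42252) = 1/106514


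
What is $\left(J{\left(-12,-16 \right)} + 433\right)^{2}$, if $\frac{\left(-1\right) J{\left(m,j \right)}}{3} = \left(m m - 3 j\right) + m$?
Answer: $11449$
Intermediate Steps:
$J{\left(m,j \right)} = - 3 m - 3 m^{2} + 9 j$ ($J{\left(m,j \right)} = - 3 \left(\left(m m - 3 j\right) + m\right) = - 3 \left(\left(m^{2} - 3 j\right) + m\right) = - 3 \left(m + m^{2} - 3 j\right) = - 3 m - 3 m^{2} + 9 j$)
$\left(J{\left(-12,-16 \right)} + 433\right)^{2} = \left(\left(\left(-3\right) \left(-12\right) - 3 \left(-12\right)^{2} + 9 \left(-16\right)\right) + 433\right)^{2} = \left(\left(36 - 432 - 144\right) + 433\right)^{2} = \left(-540 + 433\right)^{2} = \left(-107\right)^{2} = 11449$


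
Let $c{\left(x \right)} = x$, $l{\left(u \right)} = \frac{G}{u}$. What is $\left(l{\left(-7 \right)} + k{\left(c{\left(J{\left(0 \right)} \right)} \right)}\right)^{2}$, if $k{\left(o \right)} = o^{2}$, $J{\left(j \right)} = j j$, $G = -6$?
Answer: $\frac{36}{49} \approx 0.73469$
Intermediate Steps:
$l{\left(u \right)} = - \frac{6}{u}$
$J{\left(j \right)} = j^{2}$
$\left(l{\left(-7 \right)} + k{\left(c{\left(J{\left(0 \right)} \right)} \right)}\right)^{2} = \left(- \frac{6}{-7} + \left(0^{2}\right)^{2}\right)^{2} = \left(\left(-6\right) \left(- \frac{1}{7}\right) + 0^{2}\right)^{2} = \left(\frac{6}{7} + 0\right)^{2} = \left(\frac{6}{7}\right)^{2} = \frac{36}{49}$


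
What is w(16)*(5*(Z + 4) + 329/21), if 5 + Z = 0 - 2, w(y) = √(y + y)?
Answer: 8*√2/3 ≈ 3.7712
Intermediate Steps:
w(y) = √2*√y (w(y) = √(2*y) = √2*√y)
Z = -7 (Z = -5 + (0 - 2) = -5 - 2 = -7)
w(16)*(5*(Z + 4) + 329/21) = (√2*√16)*(5*(-7 + 4) + 329/21) = (√2*4)*(5*(-3) + 329*(1/21)) = (4*√2)*(-15 + 47/3) = (4*√2)*(⅔) = 8*√2/3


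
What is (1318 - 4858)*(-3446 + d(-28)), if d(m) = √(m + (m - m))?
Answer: 12198840 - 7080*I*√7 ≈ 1.2199e+7 - 18732.0*I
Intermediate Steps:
d(m) = √m (d(m) = √(m + 0) = √m)
(1318 - 4858)*(-3446 + d(-28)) = (1318 - 4858)*(-3446 + √(-28)) = -3540*(-3446 + 2*I*√7) = 12198840 - 7080*I*√7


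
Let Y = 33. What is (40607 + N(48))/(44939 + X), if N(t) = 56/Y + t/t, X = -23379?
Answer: 33503/17787 ≈ 1.8836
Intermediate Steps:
N(t) = 89/33 (N(t) = 56/33 + t/t = 56*(1/33) + 1 = 56/33 + 1 = 89/33)
(40607 + N(48))/(44939 + X) = (40607 + 89/33)/(44939 - 23379) = (1340120/33)/21560 = (1340120/33)*(1/21560) = 33503/17787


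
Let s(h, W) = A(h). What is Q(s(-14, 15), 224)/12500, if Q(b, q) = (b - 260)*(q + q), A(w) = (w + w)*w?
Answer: 14784/3125 ≈ 4.7309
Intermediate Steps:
A(w) = 2*w² (A(w) = (2*w)*w = 2*w²)
s(h, W) = 2*h²
Q(b, q) = 2*q*(-260 + b) (Q(b, q) = (-260 + b)*(2*q) = 2*q*(-260 + b))
Q(s(-14, 15), 224)/12500 = (2*224*(-260 + 2*(-14)²))/12500 = (2*224*(-260 + 2*196))*(1/12500) = (2*224*(-260 + 392))*(1/12500) = (2*224*132)*(1/12500) = 59136*(1/12500) = 14784/3125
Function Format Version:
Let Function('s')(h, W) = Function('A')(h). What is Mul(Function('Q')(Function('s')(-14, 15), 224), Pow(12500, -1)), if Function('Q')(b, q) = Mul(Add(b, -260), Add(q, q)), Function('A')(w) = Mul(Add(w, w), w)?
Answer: Rational(14784, 3125) ≈ 4.7309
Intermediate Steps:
Function('A')(w) = Mul(2, Pow(w, 2)) (Function('A')(w) = Mul(Mul(2, w), w) = Mul(2, Pow(w, 2)))
Function('s')(h, W) = Mul(2, Pow(h, 2))
Function('Q')(b, q) = Mul(2, q, Add(-260, b)) (Function('Q')(b, q) = Mul(Add(-260, b), Mul(2, q)) = Mul(2, q, Add(-260, b)))
Mul(Function('Q')(Function('s')(-14, 15), 224), Pow(12500, -1)) = Mul(Mul(2, 224, Add(-260, Mul(2, Pow(-14, 2)))), Pow(12500, -1)) = Mul(Mul(2, 224, Add(-260, Mul(2, 196))), Rational(1, 12500)) = Mul(Mul(2, 224, Add(-260, 392)), Rational(1, 12500)) = Mul(Mul(2, 224, 132), Rational(1, 12500)) = Mul(59136, Rational(1, 12500)) = Rational(14784, 3125)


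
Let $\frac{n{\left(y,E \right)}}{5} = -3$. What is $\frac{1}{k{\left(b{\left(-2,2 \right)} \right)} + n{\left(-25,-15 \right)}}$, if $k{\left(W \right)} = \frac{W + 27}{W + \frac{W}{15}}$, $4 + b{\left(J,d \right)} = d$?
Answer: $- \frac{32}{855} \approx -0.037427$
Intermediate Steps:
$n{\left(y,E \right)} = -15$ ($n{\left(y,E \right)} = 5 \left(-3\right) = -15$)
$b{\left(J,d \right)} = -4 + d$
$k{\left(W \right)} = \frac{15 \left(27 + W\right)}{16 W}$ ($k{\left(W \right)} = \frac{27 + W}{W + W \frac{1}{15}} = \frac{27 + W}{W + \frac{W}{15}} = \frac{27 + W}{\frac{16}{15} W} = \left(27 + W\right) \frac{15}{16 W} = \frac{15 \left(27 + W\right)}{16 W}$)
$\frac{1}{k{\left(b{\left(-2,2 \right)} \right)} + n{\left(-25,-15 \right)}} = \frac{1}{\frac{15 \left(27 + \left(-4 + 2\right)\right)}{16 \left(-4 + 2\right)} - 15} = \frac{1}{\frac{15 \left(27 - 2\right)}{16 \left(-2\right)} - 15} = \frac{1}{\frac{15}{16} \left(- \frac{1}{2}\right) 25 - 15} = \frac{1}{- \frac{375}{32} - 15} = \frac{1}{- \frac{855}{32}} = - \frac{32}{855}$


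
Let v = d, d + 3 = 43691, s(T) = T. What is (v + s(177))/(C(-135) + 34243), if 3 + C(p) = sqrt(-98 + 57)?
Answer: 1501937600/1172377641 - 43865*I*sqrt(41)/1172377641 ≈ 1.2811 - 0.00023958*I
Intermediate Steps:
d = 43688 (d = -3 + 43691 = 43688)
C(p) = -3 + I*sqrt(41) (C(p) = -3 + sqrt(-98 + 57) = -3 + sqrt(-41) = -3 + I*sqrt(41))
v = 43688
(v + s(177))/(C(-135) + 34243) = (43688 + 177)/((-3 + I*sqrt(41)) + 34243) = 43865/(34240 + I*sqrt(41))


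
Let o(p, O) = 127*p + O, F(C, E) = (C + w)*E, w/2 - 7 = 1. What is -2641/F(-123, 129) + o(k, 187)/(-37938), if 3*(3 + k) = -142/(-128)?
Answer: 6542323343/33514125696 ≈ 0.19521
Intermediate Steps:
w = 16 (w = 14 + 2*1 = 14 + 2 = 16)
F(C, E) = E*(16 + C) (F(C, E) = (C + 16)*E = (16 + C)*E = E*(16 + C))
k = -505/192 (k = -3 + (-142/(-128))/3 = -3 + (-142*(-1/128))/3 = -3 + (⅓)*(71/64) = -3 + 71/192 = -505/192 ≈ -2.6302)
o(p, O) = O + 127*p
-2641/F(-123, 129) + o(k, 187)/(-37938) = -2641*1/(129*(16 - 123)) + (187 + 127*(-505/192))/(-37938) = -2641/(129*(-107)) + (187 - 64135/192)*(-1/37938) = -2641/(-13803) - 28231/192*(-1/37938) = -2641*(-1/13803) + 28231/7284096 = 2641/13803 + 28231/7284096 = 6542323343/33514125696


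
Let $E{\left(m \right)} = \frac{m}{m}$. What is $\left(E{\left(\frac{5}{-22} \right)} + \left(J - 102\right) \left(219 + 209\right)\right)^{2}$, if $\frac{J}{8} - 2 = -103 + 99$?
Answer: $2550553009$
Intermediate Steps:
$J = -16$ ($J = 16 + 8 \left(-103 + 99\right) = 16 + 8 \left(-4\right) = 16 - 32 = -16$)
$E{\left(m \right)} = 1$
$\left(E{\left(\frac{5}{-22} \right)} + \left(J - 102\right) \left(219 + 209\right)\right)^{2} = \left(1 + \left(-16 - 102\right) \left(219 + 209\right)\right)^{2} = \left(1 - 50504\right)^{2} = \left(-50503\right)^{2} = 2550553009$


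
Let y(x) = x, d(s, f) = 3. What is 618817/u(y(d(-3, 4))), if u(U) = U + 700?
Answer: 618817/703 ≈ 880.25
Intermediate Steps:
u(U) = 700 + U
618817/u(y(d(-3, 4))) = 618817/(700 + 3) = 618817/703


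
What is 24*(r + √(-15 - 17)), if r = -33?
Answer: -792 + 96*I*√2 ≈ -792.0 + 135.76*I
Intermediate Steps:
24*(r + √(-15 - 17)) = 24*(-33 + √(-15 - 17)) = 24*(-33 + √(-32)) = 24*(-33 + 4*I*√2) = -792 + 96*I*√2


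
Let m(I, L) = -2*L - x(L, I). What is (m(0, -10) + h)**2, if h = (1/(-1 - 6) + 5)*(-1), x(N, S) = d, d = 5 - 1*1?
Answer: 6084/49 ≈ 124.16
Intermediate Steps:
d = 4 (d = 5 - 1 = 4)
x(N, S) = 4
m(I, L) = -4 - 2*L (m(I, L) = -2*L - 1*4 = -2*L - 4 = -4 - 2*L)
h = -34/7 (h = (1/(-7) + 5)*(-1) = (-1/7 + 5)*(-1) = (34/7)*(-1) = -34/7 ≈ -4.8571)
(m(0, -10) + h)**2 = ((-4 - 2*(-10)) - 34/7)**2 = ((-4 + 20) - 34/7)**2 = (16 - 34/7)**2 = (78/7)**2 = 6084/49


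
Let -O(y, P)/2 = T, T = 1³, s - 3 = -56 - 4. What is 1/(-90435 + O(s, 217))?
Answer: -1/90437 ≈ -1.1057e-5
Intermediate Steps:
s = -57 (s = 3 + (-56 - 4) = 3 - 60 = -57)
T = 1
O(y, P) = -2 (O(y, P) = -2*1 = -2)
1/(-90435 + O(s, 217)) = 1/(-90435 - 2) = 1/(-90437) = -1/90437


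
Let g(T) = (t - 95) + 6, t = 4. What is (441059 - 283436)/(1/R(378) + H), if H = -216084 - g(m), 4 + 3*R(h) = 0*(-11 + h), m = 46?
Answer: -630492/863999 ≈ -0.72974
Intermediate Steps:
g(T) = -85 (g(T) = (4 - 95) + 6 = -91 + 6 = -85)
R(h) = -4/3 (R(h) = -4/3 + (0*(-11 + h))/3 = -4/3 + (⅓)*0 = -4/3 + 0 = -4/3)
H = -215999 (H = -216084 - 1*(-85) = -216084 + 85 = -215999)
(441059 - 283436)/(1/R(378) + H) = (441059 - 283436)/(1/(-4/3) - 215999) = 157623/(-¾ - 215999) = 157623/(-863999/4) = 157623*(-4/863999) = -630492/863999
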